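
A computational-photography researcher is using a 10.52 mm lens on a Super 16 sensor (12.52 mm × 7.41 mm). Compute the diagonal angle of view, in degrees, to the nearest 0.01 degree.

Sensor diagonal = √(12.52² + 7.41²) = √211.6585 ≈ 14.5485 mm.
Angle of view α = 2·arctan(d/2f) with d = 14.5485 mm and f = 10.52 mm.
d/2f = 0.69147; arctan(0.69147) ≈ 34.6626°, so α ≈ 69.3252°.

69.33°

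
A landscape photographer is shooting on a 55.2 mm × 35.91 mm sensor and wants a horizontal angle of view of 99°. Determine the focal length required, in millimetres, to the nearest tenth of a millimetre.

From α = 2·arctan(w/2f) we get f = w / (2·tan(α/2)).
With w = 55.2 mm and α/2 = 49.5°, tan(α/2) ≈ 1.17085, so f ≈ 55.2 / 2.34170 ≈ 23.5726 mm.

23.6 mm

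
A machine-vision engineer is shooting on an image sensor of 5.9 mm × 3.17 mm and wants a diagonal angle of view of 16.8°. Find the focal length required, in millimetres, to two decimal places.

22.68 mm

Sensor diagonal = √(5.9² + 3.17²) = √44.8589 ≈ 6.6977 mm.
From α = 2·arctan(d/2f) we get f = d / (2·tan(α/2)).
With d = 6.6977 mm and α/2 = 8.4°, tan(α/2) ≈ 0.14767, so f ≈ 6.6977 / 0.29533 ≈ 22.6783 mm.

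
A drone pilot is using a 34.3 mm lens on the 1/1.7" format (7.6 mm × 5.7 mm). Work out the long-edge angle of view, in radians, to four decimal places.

Angle of view α = 2·arctan(w/2f) with w = 7.6 mm and f = 34.3 mm.
w/2f = 0.11079; arctan(0.11079) ≈ 0.1103 rad, so α ≈ 0.2207 rad.

0.2207 rad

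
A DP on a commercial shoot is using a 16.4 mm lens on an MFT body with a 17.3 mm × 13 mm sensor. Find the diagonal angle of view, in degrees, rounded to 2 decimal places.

66.83°

Sensor diagonal = √(17.3² + 13²) = √468.2900 ≈ 21.6400 mm.
Angle of view α = 2·arctan(d/2f) with d = 21.6400 mm and f = 16.4 mm.
d/2f = 0.65976; arctan(0.65976) ≈ 33.4151°, so α ≈ 66.8302°.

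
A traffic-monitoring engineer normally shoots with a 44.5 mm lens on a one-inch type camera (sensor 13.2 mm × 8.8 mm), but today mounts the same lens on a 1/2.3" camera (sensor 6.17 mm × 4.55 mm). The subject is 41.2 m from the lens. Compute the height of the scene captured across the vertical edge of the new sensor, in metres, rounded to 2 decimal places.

4.21 m

The focal length stays 44.5 mm; the relevant sensor dimension is now h = 4.55 mm. Object distance dₒ = 41.2 m = 41200 mm.
Thin-lens field height W = h·(dₒ − f)/f = 4.55 × (41200 − 44.5)/44.5 ≈ 4208.034 mm = 4.20803 m.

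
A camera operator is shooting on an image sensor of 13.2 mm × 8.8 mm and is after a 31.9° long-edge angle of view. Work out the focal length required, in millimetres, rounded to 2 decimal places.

From α = 2·arctan(w/2f) we get f = w / (2·tan(α/2)).
With w = 13.2 mm and α/2 = 15.95°, tan(α/2) ≈ 0.28580, so f ≈ 13.2 / 0.57160 ≈ 23.0930 mm.

23.09 mm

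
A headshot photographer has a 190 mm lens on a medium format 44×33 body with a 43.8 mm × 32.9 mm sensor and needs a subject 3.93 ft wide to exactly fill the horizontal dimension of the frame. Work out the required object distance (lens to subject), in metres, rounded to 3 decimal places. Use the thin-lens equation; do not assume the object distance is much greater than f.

5.386 m

W: 3.93 ft × 304.8 mm/ft = 1197.86 mm.
Magnification m = w/W = dᵢ/dₒ; combined with 1/f = 1/dₒ + 1/dᵢ this gives dₒ = f·(1 + W/w).
dₒ = 190 mm × (1 + 1197.86/43.8) = 190 × 28.3485 ≈ 5386.214 mm = 5.38621 m.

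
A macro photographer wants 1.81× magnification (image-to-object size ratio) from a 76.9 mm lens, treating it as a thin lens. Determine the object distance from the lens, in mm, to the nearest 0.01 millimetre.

With m = dᵢ/dₒ and 1/f = 1/dₒ + 1/dᵢ, substituting dᵢ = m·dₒ gives 1/f = (1 + 1/m)/dₒ, hence dₒ = f·(1 + 1/m).
dₒ = 76.9 × (1 + 1/1.81) = 76.9 × 1.55249 ≈ 119.386 mm.

119.39 mm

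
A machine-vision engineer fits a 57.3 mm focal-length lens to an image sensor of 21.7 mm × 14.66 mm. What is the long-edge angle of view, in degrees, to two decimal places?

21.44°

Angle of view α = 2·arctan(w/2f) with w = 21.7 mm and f = 57.3 mm.
w/2f = 0.18935; arctan(0.18935) ≈ 10.7223°, so α ≈ 21.4445°.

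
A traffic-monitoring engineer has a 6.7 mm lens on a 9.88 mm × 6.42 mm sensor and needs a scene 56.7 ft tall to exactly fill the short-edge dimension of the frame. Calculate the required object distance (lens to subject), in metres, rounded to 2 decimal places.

18.04 m

W: 56.7 ft × 304.8 mm/ft = 17282.16 mm.
Magnification m = h/W = dᵢ/dₒ; combined with 1/f = 1/dₒ + 1/dᵢ this gives dₒ = f·(1 + W/h).
dₒ = 6.7 mm × (1 + 17282.2/6.42) = 6.7 × 2692.9251 ≈ 18042.598 mm = 18.0426 m.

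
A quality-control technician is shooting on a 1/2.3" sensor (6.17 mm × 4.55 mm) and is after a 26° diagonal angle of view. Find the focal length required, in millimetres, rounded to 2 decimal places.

Sensor diagonal = √(6.17² + 4.55²) = √58.7714 ≈ 7.6663 mm.
From α = 2·arctan(d/2f) we get f = d / (2·tan(α/2)).
With d = 7.6663 mm and α/2 = 13°, tan(α/2) ≈ 0.23087, so f ≈ 7.6663 / 0.46174 ≈ 16.6031 mm.

16.60 mm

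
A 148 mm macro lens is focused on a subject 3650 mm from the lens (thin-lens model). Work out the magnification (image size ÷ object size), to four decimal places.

Thin lens: 1/f = 1/dₒ + 1/dᵢ → 1/dᵢ = 1/148 − 1/3650 = 0.0064828 mm⁻¹, so dᵢ ≈ 154.2547 mm.
Magnification m = dᵢ/dₒ = 154.2547/3650 ≈ 0.04226.

0.0423×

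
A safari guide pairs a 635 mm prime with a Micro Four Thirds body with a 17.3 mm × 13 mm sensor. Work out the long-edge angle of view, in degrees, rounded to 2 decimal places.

Angle of view α = 2·arctan(w/2f) with w = 17.3 mm and f = 635 mm.
w/2f = 0.01362; arctan(0.01362) ≈ 0.7804°, so α ≈ 1.5609°.

1.56°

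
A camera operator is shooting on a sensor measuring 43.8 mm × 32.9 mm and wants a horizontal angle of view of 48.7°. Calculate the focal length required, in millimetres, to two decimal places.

48.39 mm

From α = 2·arctan(w/2f) we get f = w / (2·tan(α/2)).
With w = 43.8 mm and α/2 = 24.35°, tan(α/2) ≈ 0.45257, so f ≈ 43.8 / 0.90514 ≈ 48.3905 mm.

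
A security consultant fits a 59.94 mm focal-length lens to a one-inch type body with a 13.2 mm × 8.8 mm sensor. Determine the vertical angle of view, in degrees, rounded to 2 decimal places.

8.40°

Angle of view α = 2·arctan(h/2f) with h = 8.8 mm and f = 59.94 mm.
h/2f = 0.07341; arctan(0.07341) ≈ 4.1984°, so α ≈ 8.3967°.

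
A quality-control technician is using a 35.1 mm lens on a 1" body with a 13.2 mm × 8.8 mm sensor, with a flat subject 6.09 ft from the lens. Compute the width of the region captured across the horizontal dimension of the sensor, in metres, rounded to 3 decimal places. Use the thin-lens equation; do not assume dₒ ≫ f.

0.685 m

dₒ: 6.09 ft × 304.8 mm/ft = 1856.23 mm.
Similar triangles through the lens centre give W/dₒ = w/dᵢ; with 1/f = 1/dₒ + 1/dᵢ this gives W = w·(dₒ − f)/f.
W = 13.2 mm × (1856.23 − 35.1) / 35.1 = 13.2 × 51.8841 ≈ 684.870 mm = 0.68487 m.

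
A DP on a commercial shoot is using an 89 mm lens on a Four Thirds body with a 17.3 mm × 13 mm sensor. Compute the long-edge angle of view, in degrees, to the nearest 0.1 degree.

Angle of view α = 2·arctan(w/2f) with w = 17.3 mm and f = 89 mm.
w/2f = 0.09719; arctan(0.09719) ≈ 5.5512°, so α ≈ 11.1024°.

11.1°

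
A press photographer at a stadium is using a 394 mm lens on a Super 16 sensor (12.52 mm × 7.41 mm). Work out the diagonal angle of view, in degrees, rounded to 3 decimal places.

2.115°

Sensor diagonal = √(12.52² + 7.41²) = √211.6585 ≈ 14.5485 mm.
Angle of view α = 2·arctan(d/2f) with d = 14.5485 mm and f = 394 mm.
d/2f = 0.01846; arctan(0.01846) ≈ 1.0577°, so α ≈ 2.1154°.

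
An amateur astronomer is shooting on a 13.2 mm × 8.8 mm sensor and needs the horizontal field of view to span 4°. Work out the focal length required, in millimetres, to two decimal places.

189.00 mm

From α = 2·arctan(w/2f) we get f = w / (2·tan(α/2)).
With w = 13.2 mm and α/2 = 2°, tan(α/2) ≈ 0.03492, so f ≈ 13.2 / 0.06984 ≈ 188.9993 mm.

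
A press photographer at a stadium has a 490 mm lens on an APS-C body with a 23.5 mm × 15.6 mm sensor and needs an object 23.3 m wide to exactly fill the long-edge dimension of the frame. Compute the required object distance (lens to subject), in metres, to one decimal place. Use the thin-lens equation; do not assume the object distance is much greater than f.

W: 23.3 m = 23300 mm.
Magnification m = w/W = dᵢ/dₒ; combined with 1/f = 1/dₒ + 1/dᵢ this gives dₒ = f·(1 + W/w).
dₒ = 490 mm × (1 + 23300/23.5) = 490 × 992.4894 ≈ 486319.787 mm = 486.32 m.

486.3 m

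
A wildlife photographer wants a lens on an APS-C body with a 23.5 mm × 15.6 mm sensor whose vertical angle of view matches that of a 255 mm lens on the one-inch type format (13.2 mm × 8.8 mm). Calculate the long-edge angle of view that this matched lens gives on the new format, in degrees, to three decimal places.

Equal vertical AOV ⇒ f₂ = f₁ · 15.6/8.8 = 255 × 1.77273 ≈ 452.0455 mm.
Long-edge AOV on the new format = 2·arctan(23.5 / (2 × 452.0455)) = 2·arctan(0.02599) ≈ 2.9779°.

2.978°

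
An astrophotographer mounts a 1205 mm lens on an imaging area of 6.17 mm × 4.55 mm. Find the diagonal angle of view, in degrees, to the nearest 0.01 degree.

0.36°

Sensor diagonal = √(6.17² + 4.55²) = √58.7714 ≈ 7.6663 mm.
Angle of view α = 2·arctan(d/2f) with d = 7.6663 mm and f = 1205 mm.
d/2f = 0.00318; arctan(0.00318) ≈ 0.1823°, so α ≈ 0.3645°.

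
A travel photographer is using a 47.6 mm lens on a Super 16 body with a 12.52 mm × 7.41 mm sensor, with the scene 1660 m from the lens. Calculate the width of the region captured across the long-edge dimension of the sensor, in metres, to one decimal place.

436.6 m

dₒ: 1660 m = 1.66e+06 mm.
Similar triangles through the lens centre give W/dₒ = w/dᵢ; with 1/f = 1/dₒ + 1/dᵢ this gives W = w·(dₒ − f)/f.
W = 12.52 mm × (1.66e+06 − 47.6) / 47.6 = 12.52 × 34872.9496 ≈ 436609.329 mm = 436.609 m.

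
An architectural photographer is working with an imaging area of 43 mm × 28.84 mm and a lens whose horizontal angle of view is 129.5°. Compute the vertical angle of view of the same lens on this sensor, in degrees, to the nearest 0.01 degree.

From the horizontal AOV: f = 43 / (2·tan(64.75°)) = 43 / 4.24061 ≈ 10.1401 mm.
Vertical AOV = 2·arctan(28.84 / (2 × 10.1401)) = 2·arctan(1.42208) ≈ 109.7707°.

109.77°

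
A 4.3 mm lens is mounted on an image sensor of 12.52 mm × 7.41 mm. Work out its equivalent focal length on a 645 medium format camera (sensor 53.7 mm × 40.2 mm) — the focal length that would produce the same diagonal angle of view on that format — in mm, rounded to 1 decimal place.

19.8 mm

Sensor diagonal = √(12.52² + 7.41²) = √211.6585 ≈ 14.5485 mm.
Sensor diagonal = √(53.7² + 40.2²) = √4499.7300 ≈ 67.0800 mm.
Equal angle of view means equal diagonal/f ratio, so f₂ = f₁ · (diagonal₂/diagonal₁) = 4.3 × 67.0800/14.5485.
f₂ = 4.3 × 4.61079 ≈ 19.826 mm.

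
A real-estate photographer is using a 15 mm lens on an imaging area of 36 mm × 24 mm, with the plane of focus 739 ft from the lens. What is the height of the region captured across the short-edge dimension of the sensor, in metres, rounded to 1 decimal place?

dₒ: 739 ft × 304.8 mm/ft = 225247.19 mm.
Similar triangles through the lens centre give W/dₒ = h/dᵢ; with 1/f = 1/dₒ + 1/dᵢ this gives W = h·(dₒ − f)/f.
W = 24 mm × (225247 − 15) / 15 = 24 × 15015.4795 ≈ 360371.508 mm = 360.372 m.

360.4 m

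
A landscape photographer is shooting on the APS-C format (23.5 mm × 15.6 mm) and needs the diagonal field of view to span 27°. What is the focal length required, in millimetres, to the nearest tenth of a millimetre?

58.7 mm

Sensor diagonal = √(23.5² + 15.6²) = √795.6100 ≈ 28.2066 mm.
From α = 2·arctan(d/2f) we get f = d / (2·tan(α/2)).
With d = 28.2066 mm and α/2 = 13.5°, tan(α/2) ≈ 0.24008, so f ≈ 28.2066 / 0.48016 ≈ 58.7444 mm.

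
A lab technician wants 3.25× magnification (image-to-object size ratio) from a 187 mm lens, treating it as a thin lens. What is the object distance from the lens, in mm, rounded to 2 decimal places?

244.54 mm

With m = dᵢ/dₒ and 1/f = 1/dₒ + 1/dᵢ, substituting dᵢ = m·dₒ gives 1/f = (1 + 1/m)/dₒ, hence dₒ = f·(1 + 1/m).
dₒ = 187 × (1 + 1/3.25) = 187 × 1.30769 ≈ 244.538 mm.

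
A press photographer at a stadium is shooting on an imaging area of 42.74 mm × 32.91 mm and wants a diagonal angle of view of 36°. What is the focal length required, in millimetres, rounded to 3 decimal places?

Sensor diagonal = √(42.74² + 32.91²) = √2909.7757 ≈ 53.9423 mm.
From α = 2·arctan(d/2f) we get f = d / (2·tan(α/2)).
With d = 53.9423 mm and α/2 = 18°, tan(α/2) ≈ 0.32492, so f ≈ 53.9423 / 0.64984 ≈ 83.0087 mm.

83.009 mm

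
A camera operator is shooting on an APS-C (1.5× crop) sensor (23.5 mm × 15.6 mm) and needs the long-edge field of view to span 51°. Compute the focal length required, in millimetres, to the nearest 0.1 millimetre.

From α = 2·arctan(w/2f) we get f = w / (2·tan(α/2)).
With w = 23.5 mm and α/2 = 25.5°, tan(α/2) ≈ 0.47698, so f ≈ 23.5 / 0.95395 ≈ 24.6344 mm.

24.6 mm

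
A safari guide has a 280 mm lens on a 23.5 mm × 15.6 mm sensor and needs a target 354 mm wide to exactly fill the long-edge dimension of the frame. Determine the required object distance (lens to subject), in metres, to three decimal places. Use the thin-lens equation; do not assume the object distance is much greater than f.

4.498 m

Magnification m = w/W = dᵢ/dₒ; combined with 1/f = 1/dₒ + 1/dᵢ this gives dₒ = f·(1 + W/w).
dₒ = 280 mm × (1 + 354/23.5) = 280 × 16.0638 ≈ 4497.872 mm = 4.49787 m.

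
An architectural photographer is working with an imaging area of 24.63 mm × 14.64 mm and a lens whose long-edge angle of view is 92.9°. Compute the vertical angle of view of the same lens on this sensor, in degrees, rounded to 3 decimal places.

64.033°

From the long-edge AOV: f = 24.63 / (2·tan(46.45°)) = 24.63 / 2.10388 ≈ 11.7069 mm.
Vertical AOV = 2·arctan(14.64 / (2 × 11.7069)) = 2·arctan(0.62527) ≈ 64.0330°.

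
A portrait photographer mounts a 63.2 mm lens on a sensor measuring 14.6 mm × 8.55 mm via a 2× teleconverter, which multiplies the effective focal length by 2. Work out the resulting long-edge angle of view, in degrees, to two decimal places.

Effective focal length f = 63.2 × 2 = 126.4 mm.
α = 2·arctan(14.6 / (2 × 126.4)) = 2·arctan(0.05775) ≈ 6.6107°.

6.61°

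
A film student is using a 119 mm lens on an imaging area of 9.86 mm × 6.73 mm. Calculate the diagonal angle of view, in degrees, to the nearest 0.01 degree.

5.74°

Sensor diagonal = √(9.86² + 6.73²) = √142.5125 ≈ 11.9379 mm.
Angle of view α = 2·arctan(d/2f) with d = 11.9379 mm and f = 119 mm.
d/2f = 0.05016; arctan(0.05016) ≈ 2.8715°, so α ≈ 5.7430°.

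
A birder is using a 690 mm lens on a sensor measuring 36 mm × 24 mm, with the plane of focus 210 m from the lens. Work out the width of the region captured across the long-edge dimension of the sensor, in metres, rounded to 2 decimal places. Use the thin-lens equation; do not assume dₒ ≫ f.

dₒ: 210 m = 210000 mm.
Similar triangles through the lens centre give W/dₒ = w/dᵢ; with 1/f = 1/dₒ + 1/dᵢ this gives W = w·(dₒ − f)/f.
W = 36 mm × (210000 − 690) / 690 = 36 × 303.3478 ≈ 10920.522 mm = 10.9205 m.

10.92 m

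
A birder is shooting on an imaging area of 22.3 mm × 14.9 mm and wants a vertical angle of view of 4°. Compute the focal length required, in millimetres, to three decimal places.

213.340 mm

From α = 2·arctan(h/2f) we get f = h / (2·tan(α/2)).
With h = 14.9 mm and α/2 = 2°, tan(α/2) ≈ 0.03492, so f ≈ 14.9 / 0.06984 ≈ 213.3401 mm.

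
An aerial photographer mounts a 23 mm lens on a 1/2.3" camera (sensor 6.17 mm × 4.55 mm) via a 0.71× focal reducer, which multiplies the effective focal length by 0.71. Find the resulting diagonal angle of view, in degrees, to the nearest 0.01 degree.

Effective focal length f = 23 × 0.71 = 16.33 mm.
Sensor diagonal = √(6.17² + 4.55²) = √58.7714 ≈ 7.6663 mm.
α = 2·arctan(7.666 / (2 × 16.33)) = 2·arctan(0.23473) ≈ 26.4197°.

26.42°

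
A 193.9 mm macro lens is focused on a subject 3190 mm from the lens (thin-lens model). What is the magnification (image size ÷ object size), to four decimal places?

Thin lens: 1/f = 1/dₒ + 1/dᵢ → 1/dᵢ = 1/193.9 − 1/3190 = 0.0048438 mm⁻¹, so dᵢ ≈ 206.4487 mm.
Magnification m = dᵢ/dₒ = 206.4487/3190 ≈ 0.06472.

0.0647×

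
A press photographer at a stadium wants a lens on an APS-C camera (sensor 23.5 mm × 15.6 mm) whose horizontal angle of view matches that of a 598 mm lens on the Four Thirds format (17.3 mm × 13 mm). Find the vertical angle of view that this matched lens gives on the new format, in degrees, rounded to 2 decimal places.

1.10°

Equal horizontal AOV ⇒ f₂ = f₁ · 23.5/17.3 = 598 × 1.35838 ≈ 812.3121 mm.
Vertical AOV on the new format = 2·arctan(15.6 / (2 × 812.3121)) = 2·arctan(0.00960) ≈ 1.1003°.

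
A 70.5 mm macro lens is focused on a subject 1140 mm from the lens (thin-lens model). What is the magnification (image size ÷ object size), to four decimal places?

Thin lens: 1/f = 1/dₒ + 1/dᵢ → 1/dᵢ = 1/70.5 − 1/1140 = 0.0133072 mm⁻¹, so dᵢ ≈ 75.1473 mm.
Magnification m = dᵢ/dₒ = 75.1473/1140 ≈ 0.06592.

0.0659×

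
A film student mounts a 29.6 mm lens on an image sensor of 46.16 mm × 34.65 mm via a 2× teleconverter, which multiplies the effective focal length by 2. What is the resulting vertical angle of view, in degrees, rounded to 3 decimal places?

32.624°

Effective focal length f = 29.6 × 2 = 59.2 mm.
α = 2·arctan(34.65 / (2 × 59.2)) = 2·arctan(0.29265) ≈ 32.6244°.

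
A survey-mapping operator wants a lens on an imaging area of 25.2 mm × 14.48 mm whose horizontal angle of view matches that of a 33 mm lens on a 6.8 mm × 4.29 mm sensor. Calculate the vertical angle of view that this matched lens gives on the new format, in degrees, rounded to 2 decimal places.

Equal horizontal AOV ⇒ f₂ = f₁ · 25.2/6.8 = 33 × 3.70588 ≈ 122.2941 mm.
Vertical AOV on the new format = 2·arctan(14.48 / (2 × 122.2941)) = 2·arctan(0.05920) ≈ 6.7761°.

6.78°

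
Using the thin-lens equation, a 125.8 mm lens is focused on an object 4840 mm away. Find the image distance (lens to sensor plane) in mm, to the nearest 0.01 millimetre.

129.16 mm

1/dᵢ = 1/f − 1/dₒ = 1/125.8 − 1/4840 = 0.0077425 mm⁻¹.
dᵢ = 1/0.0077425 ≈ 129.1570 mm.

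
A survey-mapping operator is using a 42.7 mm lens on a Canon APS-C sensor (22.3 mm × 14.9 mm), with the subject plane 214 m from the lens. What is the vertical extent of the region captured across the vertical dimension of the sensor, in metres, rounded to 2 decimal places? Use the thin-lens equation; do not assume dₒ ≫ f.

74.66 m

dₒ: 214 m = 214000 mm.
Similar triangles through the lens centre give W/dₒ = h/dᵢ; with 1/f = 1/dₒ + 1/dᵢ this gives W = h·(dₒ − f)/f.
W = 14.9 mm × (214000 − 42.7) / 42.7 = 14.9 × 5010.7096 ≈ 74659.573 mm = 74.6596 m.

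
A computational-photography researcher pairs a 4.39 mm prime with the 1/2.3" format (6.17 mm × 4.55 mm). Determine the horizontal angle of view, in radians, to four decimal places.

Angle of view α = 2·arctan(w/2f) with w = 6.17 mm and f = 4.39 mm.
w/2f = 0.70273; arctan(0.70273) ≈ 0.6126 rad, so α ≈ 1.2251 rad.

1.2251 rad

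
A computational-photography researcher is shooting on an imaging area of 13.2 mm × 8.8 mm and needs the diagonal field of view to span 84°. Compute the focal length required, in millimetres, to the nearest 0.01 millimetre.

8.81 mm

Sensor diagonal = √(13.2² + 8.8²) = √251.6800 ≈ 15.8644 mm.
From α = 2·arctan(d/2f) we get f = d / (2·tan(α/2)).
With d = 15.8644 mm and α/2 = 42°, tan(α/2) ≈ 0.90040, so f ≈ 15.8644 / 1.80081 ≈ 8.8096 mm.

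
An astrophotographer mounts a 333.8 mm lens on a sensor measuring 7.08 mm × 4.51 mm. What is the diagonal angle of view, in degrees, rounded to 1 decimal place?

1.4°

Sensor diagonal = √(7.08² + 4.51²) = √70.4665 ≈ 8.3944 mm.
Angle of view α = 2·arctan(d/2f) with d = 8.3944 mm and f = 333.8 mm.
d/2f = 0.01257; arctan(0.01257) ≈ 0.7204°, so α ≈ 1.4408°.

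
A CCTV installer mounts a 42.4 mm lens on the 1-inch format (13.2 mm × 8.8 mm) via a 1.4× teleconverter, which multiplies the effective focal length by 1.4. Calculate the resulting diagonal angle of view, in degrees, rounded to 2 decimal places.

15.22°

Effective focal length f = 42.4 × 1.4 = 59.36 mm.
Sensor diagonal = √(13.2² + 8.8²) = √251.6800 ≈ 15.8644 mm.
α = 2·arctan(15.864 / (2 × 59.36)) = 2·arctan(0.13363) ≈ 15.2226°.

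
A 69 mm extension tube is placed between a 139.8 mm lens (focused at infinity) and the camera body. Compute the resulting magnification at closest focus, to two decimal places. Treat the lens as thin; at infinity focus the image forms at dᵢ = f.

0.49×

The tube moves the image plane from f to f + e, so dᵢ = 139.8 + 69 = 208.8 mm. Focus is achieved when 1/f = 1/dₒ + 1/dᵢ, giving dₒ = 1/(1/f − 1/(f+e)).
Magnification m = dᵢ/dₒ = (f+e)·(1/f − 1/(f+e)) = e/f = 69/139.8 ≈ 0.4936.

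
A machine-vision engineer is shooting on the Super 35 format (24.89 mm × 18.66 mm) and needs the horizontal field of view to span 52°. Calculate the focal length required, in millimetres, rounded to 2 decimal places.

25.52 mm

From α = 2·arctan(w/2f) we get f = w / (2·tan(α/2)).
With w = 24.89 mm and α/2 = 26°, tan(α/2) ≈ 0.48773, so f ≈ 24.89 / 0.97547 ≈ 25.5160 mm.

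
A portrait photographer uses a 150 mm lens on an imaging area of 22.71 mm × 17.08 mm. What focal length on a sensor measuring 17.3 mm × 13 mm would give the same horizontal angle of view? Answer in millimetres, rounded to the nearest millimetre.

Equal angle of view means equal width/f ratio, so f₂ = f₁ · (width₂/width₁) = 150 × 17.3/22.71.
f₂ = 150 × 0.76178 ≈ 114.267 mm.

114 mm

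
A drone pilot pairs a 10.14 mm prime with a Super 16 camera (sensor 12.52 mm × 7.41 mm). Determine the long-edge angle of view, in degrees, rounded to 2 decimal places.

Angle of view α = 2·arctan(w/2f) with w = 12.52 mm and f = 10.14 mm.
w/2f = 0.61736; arctan(0.61736) ≈ 31.6894°, so α ≈ 63.3788°.

63.38°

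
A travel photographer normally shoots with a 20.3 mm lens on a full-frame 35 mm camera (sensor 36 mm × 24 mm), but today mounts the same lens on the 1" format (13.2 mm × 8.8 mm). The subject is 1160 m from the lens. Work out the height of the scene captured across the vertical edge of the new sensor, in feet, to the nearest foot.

The focal length stays 20.3 mm; the relevant sensor dimension is now h = 8.8 mm. Object distance dₒ = 1160 m = 1.16e+06 mm.
Thin-lens field height W = h·(dₒ − f)/f = 8.8 × (1.16e+06 − 20.3)/20.3 ≈ 502848.343 mm = 502848.343/304.8 ft = 1649.76 ft.

1650 ft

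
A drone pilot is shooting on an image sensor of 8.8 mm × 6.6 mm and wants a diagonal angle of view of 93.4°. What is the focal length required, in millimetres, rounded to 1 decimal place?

Sensor diagonal = √(8.8² + 6.6²) = √121.0000 ≈ 11.0000 mm.
From α = 2·arctan(d/2f) we get f = d / (2·tan(α/2)).
With d = 11.0000 mm and α/2 = 46.7°, tan(α/2) ≈ 1.06117, so f ≈ 11.0000 / 2.12235 ≈ 5.1829 mm.

5.2 mm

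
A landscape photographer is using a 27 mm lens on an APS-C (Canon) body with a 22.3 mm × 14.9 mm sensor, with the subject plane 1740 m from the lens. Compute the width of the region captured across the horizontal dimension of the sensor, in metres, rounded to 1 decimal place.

dₒ: 1740 m = 1.74e+06 mm.
Similar triangles through the lens centre give W/dₒ = w/dᵢ; with 1/f = 1/dₒ + 1/dᵢ this gives W = w·(dₒ − f)/f.
W = 22.3 mm × (1.74e+06 − 27) / 27 = 22.3 × 64443.4444 ≈ 1437088.811 mm = 1437.09 m.

1437.1 m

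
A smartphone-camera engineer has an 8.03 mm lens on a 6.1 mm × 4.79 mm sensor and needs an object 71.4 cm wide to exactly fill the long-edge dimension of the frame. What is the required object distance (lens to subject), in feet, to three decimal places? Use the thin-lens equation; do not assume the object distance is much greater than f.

W: 71.4 cm = 714 mm.
Magnification m = w/W = dᵢ/dₒ; combined with 1/f = 1/dₒ + 1/dᵢ this gives dₒ = f·(1 + W/w).
dₒ = 8.03 mm × (1 + 714/6.1) = 8.03 × 118.0492 ≈ 947.935 mm = 947.935/304.8 ft = 3.11002 ft.

3.110 ft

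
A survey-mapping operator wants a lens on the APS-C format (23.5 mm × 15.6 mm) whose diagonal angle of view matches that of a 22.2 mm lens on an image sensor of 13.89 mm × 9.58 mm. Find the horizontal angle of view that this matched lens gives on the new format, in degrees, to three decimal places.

35.137°

Sensor diagonal = √(13.89² + 9.58²) = √284.7085 ≈ 16.8733 mm.
Sensor diagonal = √(23.5² + 15.6²) = √795.6100 ≈ 28.2066 mm.
Equal diagonal AOV ⇒ f₂ = f₁ · 28.2066/16.8733 = 22.2 × 1.67167 ≈ 37.1110 mm.
Horizontal AOV on the new format = 2·arctan(23.5 / (2 × 37.1110)) = 2·arctan(0.31662) ≈ 35.1374°.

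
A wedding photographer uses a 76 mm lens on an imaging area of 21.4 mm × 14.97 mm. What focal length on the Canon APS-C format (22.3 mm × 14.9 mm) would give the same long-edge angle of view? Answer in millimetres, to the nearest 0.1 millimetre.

79.2 mm

Equal angle of view means equal width/f ratio, so f₂ = f₁ · (width₂/width₁) = 76 × 22.3/21.4.
f₂ = 76 × 1.04206 ≈ 79.196 mm.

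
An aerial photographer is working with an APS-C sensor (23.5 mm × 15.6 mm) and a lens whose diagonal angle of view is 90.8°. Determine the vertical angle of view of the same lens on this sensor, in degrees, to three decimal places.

Sensor diagonal = √(23.5² + 15.6²) = √795.6100 ≈ 28.2066 mm.
From the diagonal AOV: f = 28.2066 / (2·tan(45.4°)) = 28.2066 / 2.02812 ≈ 13.9077 mm.
Vertical AOV = 2·arctan(15.6 / (2 × 13.9077)) = 2·arctan(0.56084) ≈ 58.5709°.

58.571°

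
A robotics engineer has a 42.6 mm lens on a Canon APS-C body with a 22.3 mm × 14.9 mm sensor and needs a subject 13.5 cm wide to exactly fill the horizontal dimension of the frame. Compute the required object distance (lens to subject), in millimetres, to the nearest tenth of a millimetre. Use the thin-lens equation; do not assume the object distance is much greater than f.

300.5 mm

W: 13.5 cm = 135 mm.
Magnification m = w/W = dᵢ/dₒ; combined with 1/f = 1/dₒ + 1/dᵢ this gives dₒ = f·(1 + W/w).
dₒ = 42.6 mm × (1 + 135/22.3) = 42.6 × 7.0538 ≈ 300.492 mm.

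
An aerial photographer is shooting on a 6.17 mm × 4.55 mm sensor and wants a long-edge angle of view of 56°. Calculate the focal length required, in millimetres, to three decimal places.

From α = 2·arctan(w/2f) we get f = w / (2·tan(α/2)).
With w = 6.17 mm and α/2 = 28°, tan(α/2) ≈ 0.53171, so f ≈ 6.17 / 1.06342 ≈ 5.8020 mm.

5.802 mm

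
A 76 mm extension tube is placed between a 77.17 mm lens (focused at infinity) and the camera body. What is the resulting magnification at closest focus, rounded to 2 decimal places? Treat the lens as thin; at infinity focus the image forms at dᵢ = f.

The tube moves the image plane from f to f + e, so dᵢ = 77.17 + 76 = 153.17 mm. Focus is achieved when 1/f = 1/dₒ + 1/dᵢ, giving dₒ = 1/(1/f − 1/(f+e)).
Magnification m = dᵢ/dₒ = (f+e)·(1/f − 1/(f+e)) = e/f = 76/77.17 ≈ 0.9848.

0.98×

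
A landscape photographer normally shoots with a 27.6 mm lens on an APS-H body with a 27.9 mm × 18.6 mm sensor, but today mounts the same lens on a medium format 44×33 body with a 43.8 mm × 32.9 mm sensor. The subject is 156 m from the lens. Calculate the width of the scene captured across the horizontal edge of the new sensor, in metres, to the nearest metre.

248 m

The focal length stays 27.6 mm; the relevant sensor dimension is now w = 43.8 mm. Object distance dₒ = 156 m = 156000 mm.
Thin-lens field width W = w·(dₒ − f)/f = 43.8 × (156000 − 27.6)/27.6 ≈ 247521.417 mm = 247.521 m.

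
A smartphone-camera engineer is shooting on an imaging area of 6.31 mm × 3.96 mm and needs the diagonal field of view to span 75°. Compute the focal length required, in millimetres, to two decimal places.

Sensor diagonal = √(6.31² + 3.96²) = √55.4977 ≈ 7.4497 mm.
From α = 2·arctan(d/2f) we get f = d / (2·tan(α/2)).
With d = 7.4497 mm and α/2 = 37.5°, tan(α/2) ≈ 0.76733, so f ≈ 7.4497 / 1.53465 ≈ 4.8543 mm.

4.85 mm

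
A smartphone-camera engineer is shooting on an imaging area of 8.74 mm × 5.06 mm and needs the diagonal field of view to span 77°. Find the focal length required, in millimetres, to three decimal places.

6.348 mm

Sensor diagonal = √(8.74² + 5.06²) = √101.9912 ≈ 10.0991 mm.
From α = 2·arctan(d/2f) we get f = d / (2·tan(α/2)).
With d = 10.0991 mm and α/2 = 38.5°, tan(α/2) ≈ 0.79544, so f ≈ 10.0991 / 1.59087 ≈ 6.3481 mm.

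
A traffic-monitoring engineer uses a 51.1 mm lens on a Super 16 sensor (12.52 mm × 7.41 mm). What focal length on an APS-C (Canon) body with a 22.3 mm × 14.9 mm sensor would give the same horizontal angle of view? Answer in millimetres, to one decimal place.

91.0 mm

Equal angle of view means equal width/f ratio, so f₂ = f₁ · (width₂/width₁) = 51.1 × 22.3/12.52.
f₂ = 51.1 × 1.78115 ≈ 91.017 mm.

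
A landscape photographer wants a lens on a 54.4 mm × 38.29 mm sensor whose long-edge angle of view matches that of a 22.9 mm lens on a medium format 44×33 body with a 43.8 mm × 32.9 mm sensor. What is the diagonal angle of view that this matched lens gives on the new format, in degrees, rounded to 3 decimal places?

98.933°

Equal long-edge AOV ⇒ f₂ = f₁ · 54.4/43.8 = 22.9 × 1.24201 ≈ 28.4420 mm.
Sensor diagonal = √(54.4² + 38.29²) = √4425.4841 ≈ 66.5243 mm.
Diagonal AOV on the new format = 2·arctan(66.5243 / (2 × 28.4420)) = 2·arctan(1.16947) ≈ 98.9334°.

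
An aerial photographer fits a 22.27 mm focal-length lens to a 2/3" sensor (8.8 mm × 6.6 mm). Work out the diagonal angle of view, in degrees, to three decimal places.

27.745°

Sensor diagonal = √(8.8² + 6.6²) = √121.0000 ≈ 11.0000 mm.
Angle of view α = 2·arctan(d/2f) with d = 11.0000 mm and f = 22.27 mm.
d/2f = 0.24697; arctan(0.24697) ≈ 13.8727°, so α ≈ 27.7454°.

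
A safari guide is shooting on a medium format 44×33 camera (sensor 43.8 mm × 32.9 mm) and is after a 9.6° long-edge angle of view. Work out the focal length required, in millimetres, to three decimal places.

260.800 mm

From α = 2·arctan(w/2f) we get f = w / (2·tan(α/2)).
With w = 43.8 mm and α/2 = 4.8°, tan(α/2) ≈ 0.08397, so f ≈ 43.8 / 0.16794 ≈ 260.8001 mm.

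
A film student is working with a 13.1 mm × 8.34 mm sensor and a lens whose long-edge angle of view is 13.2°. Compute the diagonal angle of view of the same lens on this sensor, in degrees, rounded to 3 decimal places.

From the long-edge AOV: f = 13.1 / (2·tan(6.6°)) = 13.1 / 0.23141 ≈ 56.6100 mm.
Sensor diagonal = √(13.1² + 8.34²) = √241.1656 ≈ 15.5295 mm.
Diagonal AOV = 2·arctan(15.5295 / (2 × 56.6100)) = 2·arctan(0.13716) ≈ 15.6202°.

15.620°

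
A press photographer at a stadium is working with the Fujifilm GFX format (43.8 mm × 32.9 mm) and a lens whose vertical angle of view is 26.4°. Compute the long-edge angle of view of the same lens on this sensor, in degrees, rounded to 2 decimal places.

From the vertical AOV: f = 32.9 / (2·tan(13.2°)) = 32.9 / 0.46910 ≈ 70.1349 mm.
Long-edge AOV = 2·arctan(43.8 / (2 × 70.1349)) = 2·arctan(0.31226) ≈ 34.6825°.

34.68°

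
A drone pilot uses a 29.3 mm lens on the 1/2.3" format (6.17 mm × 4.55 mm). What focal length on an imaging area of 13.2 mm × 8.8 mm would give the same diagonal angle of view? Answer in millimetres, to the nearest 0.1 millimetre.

Sensor diagonal = √(6.17² + 4.55²) = √58.7714 ≈ 7.6663 mm.
Sensor diagonal = √(13.2² + 8.8²) = √251.6800 ≈ 15.8644 mm.
Equal angle of view means equal diagonal/f ratio, so f₂ = f₁ · (diagonal₂/diagonal₁) = 29.3 × 15.8644/7.6663.
f₂ = 29.3 × 2.06939 ≈ 60.633 mm.

60.6 mm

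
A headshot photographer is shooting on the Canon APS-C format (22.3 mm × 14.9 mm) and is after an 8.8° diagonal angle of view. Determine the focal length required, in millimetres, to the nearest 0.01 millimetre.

Sensor diagonal = √(22.3² + 14.9²) = √719.3000 ≈ 26.8198 mm.
From α = 2·arctan(d/2f) we get f = d / (2·tan(α/2)).
With d = 26.8198 mm and α/2 = 4.4°, tan(α/2) ≈ 0.07695, so f ≈ 26.8198 / 0.15389 ≈ 174.2770 mm.

174.28 mm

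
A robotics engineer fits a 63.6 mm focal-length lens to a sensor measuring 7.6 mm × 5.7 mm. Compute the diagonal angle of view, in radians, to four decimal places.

Sensor diagonal = √(7.6² + 5.7²) = √90.2500 ≈ 9.5000 mm.
Angle of view α = 2·arctan(d/2f) with d = 9.5000 mm and f = 63.6 mm.
d/2f = 0.07469; arctan(0.07469) ≈ 0.0745 rad, so α ≈ 0.1491 rad.

0.1491 rad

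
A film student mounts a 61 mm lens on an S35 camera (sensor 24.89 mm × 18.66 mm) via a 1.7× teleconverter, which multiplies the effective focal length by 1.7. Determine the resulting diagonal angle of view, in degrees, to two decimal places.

Effective focal length f = 61 × 1.7 = 103.7 mm.
Sensor diagonal = √(24.89² + 18.66²) = √967.7077 ≈ 31.1080 mm.
α = 2·arctan(31.108 / (2 × 103.7)) = 2·arctan(0.14999) ≈ 17.0605°.

17.06°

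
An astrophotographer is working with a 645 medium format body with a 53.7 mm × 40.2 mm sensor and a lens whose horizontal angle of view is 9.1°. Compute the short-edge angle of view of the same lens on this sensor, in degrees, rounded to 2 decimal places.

6.82°

From the horizontal AOV: f = 53.7 / (2·tan(4.55°)) = 53.7 / 0.15916 ≈ 337.3970 mm.
Short-edge AOV = 2·arctan(40.2 / (2 × 337.3970)) = 2·arctan(0.05957) ≈ 6.8186°.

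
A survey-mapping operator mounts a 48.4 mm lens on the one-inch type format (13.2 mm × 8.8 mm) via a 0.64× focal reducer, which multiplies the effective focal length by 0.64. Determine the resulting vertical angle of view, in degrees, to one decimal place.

16.2°

Effective focal length f = 48.4 × 0.64 = 30.976 mm.
α = 2·arctan(8.8 / (2 × 30.976)) = 2·arctan(0.14205) ≈ 16.1690°.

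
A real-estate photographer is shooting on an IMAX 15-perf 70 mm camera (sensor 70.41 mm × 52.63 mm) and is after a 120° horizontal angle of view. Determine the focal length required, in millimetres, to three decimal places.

From α = 2·arctan(w/2f) we get f = w / (2·tan(α/2)).
With w = 70.41 mm and α/2 = 60°, tan(α/2) ≈ 1.73205, so f ≈ 70.41 / 3.46410 ≈ 20.3256 mm.

20.326 mm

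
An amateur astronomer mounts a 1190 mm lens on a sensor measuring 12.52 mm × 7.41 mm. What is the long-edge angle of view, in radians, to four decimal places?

Angle of view α = 2·arctan(w/2f) with w = 12.52 mm and f = 1190 mm.
w/2f = 0.00526; arctan(0.00526) ≈ 0.0053 rad, so α ≈ 0.0105 rad.

0.0105 rad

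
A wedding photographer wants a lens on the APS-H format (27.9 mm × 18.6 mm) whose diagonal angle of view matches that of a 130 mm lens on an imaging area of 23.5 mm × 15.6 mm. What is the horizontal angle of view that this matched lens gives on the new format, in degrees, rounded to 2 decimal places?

Sensor diagonal = √(23.5² + 15.6²) = √795.6100 ≈ 28.2066 mm.
Sensor diagonal = √(27.9² + 18.6²) = √1124.3700 ≈ 33.5316 mm.
Equal diagonal AOV ⇒ f₂ = f₁ · 33.5316/28.2066 = 130 × 1.18879 ≈ 154.5425 mm.
Horizontal AOV on the new format = 2·arctan(27.9 / (2 × 154.5425)) = 2·arctan(0.09027) ≈ 10.3158°.

10.32°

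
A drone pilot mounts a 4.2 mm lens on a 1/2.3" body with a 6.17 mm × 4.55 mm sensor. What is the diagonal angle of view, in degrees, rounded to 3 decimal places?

Sensor diagonal = √(6.17² + 4.55²) = √58.7714 ≈ 7.6663 mm.
Angle of view α = 2·arctan(d/2f) with d = 7.6663 mm and f = 4.2 mm.
d/2f = 0.91265; arctan(0.91265) ≈ 42.3851°, so α ≈ 84.7702°.

84.770°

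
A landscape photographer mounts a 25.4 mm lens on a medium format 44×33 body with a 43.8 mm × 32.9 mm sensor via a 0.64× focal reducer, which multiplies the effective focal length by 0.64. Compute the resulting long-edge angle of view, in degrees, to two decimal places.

Effective focal length f = 25.4 × 0.64 = 16.256 mm.
α = 2·arctan(43.8 / (2 × 16.256)) = 2·arctan(1.34719) ≈ 106.8283°.

106.83°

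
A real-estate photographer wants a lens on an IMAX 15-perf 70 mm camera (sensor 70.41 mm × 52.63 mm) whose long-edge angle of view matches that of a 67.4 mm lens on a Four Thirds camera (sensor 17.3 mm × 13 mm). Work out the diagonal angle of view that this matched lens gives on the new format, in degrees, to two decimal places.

18.21°

Equal long-edge AOV ⇒ f₂ = f₁ · 70.41/17.3 = 67.4 × 4.06994 ≈ 274.3141 mm.
Sensor diagonal = √(70.41² + 52.63²) = √7727.4850 ≈ 87.9061 mm.
Diagonal AOV on the new format = 2·arctan(87.9061 / (2 × 274.3141)) = 2·arctan(0.16023) ≈ 18.2061°.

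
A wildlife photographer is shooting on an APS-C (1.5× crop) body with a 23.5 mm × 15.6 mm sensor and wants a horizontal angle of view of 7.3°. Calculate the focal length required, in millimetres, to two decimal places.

184.20 mm

From α = 2·arctan(w/2f) we get f = w / (2·tan(α/2)).
With w = 23.5 mm and α/2 = 3.65°, tan(α/2) ≈ 0.06379, so f ≈ 23.5 / 0.12758 ≈ 184.1957 mm.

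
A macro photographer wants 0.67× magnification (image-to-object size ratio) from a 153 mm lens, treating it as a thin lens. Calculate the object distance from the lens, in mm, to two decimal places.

With m = dᵢ/dₒ and 1/f = 1/dₒ + 1/dᵢ, substituting dᵢ = m·dₒ gives 1/f = (1 + 1/m)/dₒ, hence dₒ = f·(1 + 1/m).
dₒ = 153 × (1 + 1/0.67) = 153 × 2.49254 ≈ 381.358 mm.

381.36 mm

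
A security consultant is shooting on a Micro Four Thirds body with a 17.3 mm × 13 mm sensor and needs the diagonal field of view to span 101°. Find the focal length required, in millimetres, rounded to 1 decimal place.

8.9 mm

Sensor diagonal = √(17.3² + 13²) = √468.2900 ≈ 21.6400 mm.
From α = 2·arctan(d/2f) we get f = d / (2·tan(α/2)).
With d = 21.6400 mm and α/2 = 50.5°, tan(α/2) ≈ 1.21310, so f ≈ 21.6400 / 2.42619 ≈ 8.9193 mm.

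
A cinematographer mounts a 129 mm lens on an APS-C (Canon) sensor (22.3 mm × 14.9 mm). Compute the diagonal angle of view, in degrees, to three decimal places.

Sensor diagonal = √(22.3² + 14.9²) = √719.3000 ≈ 26.8198 mm.
Angle of view α = 2·arctan(d/2f) with d = 26.8198 mm and f = 129 mm.
d/2f = 0.10395; arctan(0.10395) ≈ 5.9347°, so α ≈ 11.8695°.

11.869°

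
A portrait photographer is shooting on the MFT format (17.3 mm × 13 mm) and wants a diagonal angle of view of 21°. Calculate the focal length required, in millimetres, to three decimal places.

Sensor diagonal = √(17.3² + 13²) = √468.2900 ≈ 21.6400 mm.
From α = 2·arctan(d/2f) we get f = d / (2·tan(α/2)).
With d = 21.6400 mm and α/2 = 10.5°, tan(α/2) ≈ 0.18534, so f ≈ 21.6400 / 0.37068 ≈ 58.3795 mm.

58.380 mm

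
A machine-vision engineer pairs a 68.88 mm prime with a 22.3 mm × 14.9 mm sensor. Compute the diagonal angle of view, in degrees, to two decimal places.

Sensor diagonal = √(22.3² + 14.9²) = √719.3000 ≈ 26.8198 mm.
Angle of view α = 2·arctan(d/2f) with d = 26.8198 mm and f = 68.88 mm.
d/2f = 0.19468; arctan(0.19468) ≈ 11.0168°, so α ≈ 22.0336°.

22.03°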